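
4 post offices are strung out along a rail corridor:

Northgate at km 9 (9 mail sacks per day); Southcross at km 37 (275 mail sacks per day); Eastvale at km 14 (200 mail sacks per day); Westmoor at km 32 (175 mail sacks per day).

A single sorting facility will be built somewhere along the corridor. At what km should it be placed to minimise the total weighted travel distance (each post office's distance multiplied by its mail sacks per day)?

x = 32

For a sum of weighted absolute distances on a line, the optimum is the weighted median (not the mean). Total weight W = 659; half-weight = 329.5.
Sort by position and accumulate weight:
  km 9 (Northgate, w=9) → cum 9
  km 14 (Eastvale, w=200) → cum 209
  km 32 (Westmoor, w=175) → cum 384  ≥ 329.5 → median here
  km 37 (Southcross, w=275) → cum 659
Optimal location: km 32.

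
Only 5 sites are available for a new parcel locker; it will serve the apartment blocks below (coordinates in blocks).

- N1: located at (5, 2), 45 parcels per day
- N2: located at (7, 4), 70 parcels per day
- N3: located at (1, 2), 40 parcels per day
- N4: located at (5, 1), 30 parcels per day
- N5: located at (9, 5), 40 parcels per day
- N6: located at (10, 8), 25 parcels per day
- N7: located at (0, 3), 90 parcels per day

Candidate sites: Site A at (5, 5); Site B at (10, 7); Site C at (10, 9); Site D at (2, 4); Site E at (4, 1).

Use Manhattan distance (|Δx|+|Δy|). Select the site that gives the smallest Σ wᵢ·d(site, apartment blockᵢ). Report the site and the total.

Site A, total 1735 blocks

Total weighted distance at each candidate:
  Site A (5, 5): total = 1735
  Site B (10, 7): total = 3165
  Site C (10, 9): total = 3795
  Site D (2, 4): total = 1765
  Site E (4, 1): total = 1925
Minimum is at Site A with total 1735 blocks.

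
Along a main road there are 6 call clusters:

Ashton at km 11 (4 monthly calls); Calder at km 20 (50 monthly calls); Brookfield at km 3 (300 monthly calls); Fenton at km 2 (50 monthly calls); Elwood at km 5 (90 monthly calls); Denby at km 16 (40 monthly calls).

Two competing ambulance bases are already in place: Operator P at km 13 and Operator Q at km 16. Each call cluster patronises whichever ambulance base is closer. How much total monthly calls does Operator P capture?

The indifferent point is the midpoint (13+16)/2 = 14.5; call clusters left of it (closer to Operator P at 13) go to Operator P, those right go to Operator Q.
  Fenton at 2 (w=50) → Operator P
  Brookfield at 3 (w=300) → Operator P
  Elwood at 5 (w=90) → Operator P
  Ashton at 11 (w=4) → Operator P
  Denby at 16 (w=40) → Operator Q
  Calder at 20 (w=50) → Operator Q
Operator P captures 444; Operator Q captures 90.

444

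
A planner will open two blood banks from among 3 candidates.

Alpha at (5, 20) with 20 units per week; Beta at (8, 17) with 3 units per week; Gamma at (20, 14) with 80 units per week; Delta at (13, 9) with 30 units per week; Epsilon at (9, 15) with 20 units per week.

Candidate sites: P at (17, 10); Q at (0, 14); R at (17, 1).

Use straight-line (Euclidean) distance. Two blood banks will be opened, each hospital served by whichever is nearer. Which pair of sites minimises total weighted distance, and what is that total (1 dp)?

Evaluate every pair (each demand assigned to the nearer of the two):
  {P, Q}: total = 886.6
  {P, R}: total = 1059.0
  {Q, R}: total = 1698.6
Best pair: {P, Q} with total 886.6.

{P, Q}, total 886.6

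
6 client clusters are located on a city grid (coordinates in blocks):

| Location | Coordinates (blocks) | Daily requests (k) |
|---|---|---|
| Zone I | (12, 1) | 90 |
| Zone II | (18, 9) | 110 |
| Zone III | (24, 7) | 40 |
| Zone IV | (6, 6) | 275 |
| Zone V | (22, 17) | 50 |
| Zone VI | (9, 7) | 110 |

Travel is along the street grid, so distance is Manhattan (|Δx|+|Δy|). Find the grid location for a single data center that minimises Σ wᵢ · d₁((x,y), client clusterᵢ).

(9, 6)

Manhattan distance separates: Σwᵢ(|x−xᵢ|+|y−yᵢ|) = Σwᵢ|x−xᵢ| + Σwᵢ|y−yᵢ|, so x and y are optimised independently as 1-D weighted medians.
Total weight W = 675; half = 337.5.
x-coordinate, sorted with cumulative weight:
  x=6 (Zone IV, w=275) cum 275
  x=9 (Zone VI, w=110) cum 385  ← median
  x=12 (Zone I, w=90) cum 475
  x=18 (Zone II, w=110) cum 585
  x=22 (Zone V, w=50) cum 635
  x=24 (Zone III, w=40) cum 675
⇒ x* = 9
y-coordinate, sorted with cumulative weight:
  y=1 (Zone I, w=90) cum 90
  y=6 (Zone IV, w=275) cum 365  ← median
  y=7 (Zone III, w=40) cum 405
  y=7 (Zone VI, w=110) cum 515
  y=9 (Zone II, w=110) cum 625
  y=17 (Zone V, w=50) cum 675
⇒ y* = 6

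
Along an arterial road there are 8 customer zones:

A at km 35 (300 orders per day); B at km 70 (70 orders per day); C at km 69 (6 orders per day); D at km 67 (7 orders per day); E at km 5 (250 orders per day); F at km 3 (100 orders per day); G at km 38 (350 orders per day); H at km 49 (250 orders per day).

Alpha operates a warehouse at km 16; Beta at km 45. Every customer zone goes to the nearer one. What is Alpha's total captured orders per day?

350

The indifferent point is the midpoint (16+45)/2 = 30.5; customer zones left of it (closer to Alpha at 16) go to Alpha, those right go to Beta.
  F at 3 (w=100) → Alpha
  E at 5 (w=250) → Alpha
  A at 35 (w=300) → Beta
  G at 38 (w=350) → Beta
  H at 49 (w=250) → Beta
  D at 67 (w=7) → Beta
  C at 69 (w=6) → Beta
  B at 70 (w=70) → Beta
Alpha captures 350; Beta captures 983.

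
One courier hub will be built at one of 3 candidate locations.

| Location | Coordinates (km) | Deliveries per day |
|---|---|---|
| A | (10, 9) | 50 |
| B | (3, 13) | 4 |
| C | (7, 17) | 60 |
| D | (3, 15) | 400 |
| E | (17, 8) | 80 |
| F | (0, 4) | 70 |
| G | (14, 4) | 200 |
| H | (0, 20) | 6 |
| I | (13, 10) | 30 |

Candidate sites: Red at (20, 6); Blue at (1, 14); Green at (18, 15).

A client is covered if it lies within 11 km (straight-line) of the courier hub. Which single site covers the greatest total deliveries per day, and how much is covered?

Coverage radius r = 11 km; a point is covered iff (Δx)²+(Δy)² ≤ 11² = 121.
  Red (20, 6): covers {A, E, G, I} → 360
  Blue (1, 14): covers {A, B, C, D, F, H} → 590
  Green (18, 15): covers {A, E, I} → 160
Maximum coverage at Blue: 590 deliveries per day.

Blue, covering 590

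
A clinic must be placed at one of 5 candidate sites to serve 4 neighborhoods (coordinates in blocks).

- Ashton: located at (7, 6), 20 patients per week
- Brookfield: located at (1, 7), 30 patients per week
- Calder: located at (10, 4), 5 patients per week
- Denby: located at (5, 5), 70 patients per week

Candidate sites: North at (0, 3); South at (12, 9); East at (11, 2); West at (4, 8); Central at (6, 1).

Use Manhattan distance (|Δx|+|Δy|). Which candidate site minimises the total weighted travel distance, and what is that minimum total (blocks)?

West, total 550 blocks

Total weighted distance at each candidate:
  North (0, 3): total = 895
  South (12, 9): total = 1355
  East (11, 2): total = 1255
  West (4, 8): total = 550
  Central (6, 1): total = 835
Minimum is at West with total 550 blocks.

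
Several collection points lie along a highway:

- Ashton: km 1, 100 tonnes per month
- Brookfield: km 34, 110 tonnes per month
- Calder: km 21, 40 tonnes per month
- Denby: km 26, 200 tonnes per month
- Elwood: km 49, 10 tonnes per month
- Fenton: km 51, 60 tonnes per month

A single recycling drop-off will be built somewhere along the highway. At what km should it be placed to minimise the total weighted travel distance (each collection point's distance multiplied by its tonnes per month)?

For a sum of weighted absolute distances on a line, the optimum is the weighted median (not the mean). Total weight W = 520; half-weight = 260.
Sort by position and accumulate weight:
  km 1 (Ashton, w=100) → cum 100
  km 21 (Calder, w=40) → cum 140
  km 26 (Denby, w=200) → cum 340  ≥ 260 → median here
  km 34 (Brookfield, w=110) → cum 450
  km 49 (Elwood, w=10) → cum 460
  km 51 (Fenton, w=60) → cum 520
Optimal location: km 26.

x = 26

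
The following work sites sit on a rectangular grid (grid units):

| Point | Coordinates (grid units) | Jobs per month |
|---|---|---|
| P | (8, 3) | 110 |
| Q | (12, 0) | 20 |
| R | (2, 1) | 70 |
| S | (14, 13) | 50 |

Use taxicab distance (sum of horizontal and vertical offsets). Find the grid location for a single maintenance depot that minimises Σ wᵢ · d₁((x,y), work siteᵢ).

Manhattan distance separates: Σwᵢ(|x−xᵢ|+|y−yᵢ|) = Σwᵢ|x−xᵢ| + Σwᵢ|y−yᵢ|, so x and y are optimised independently as 1-D weighted medians.
Total weight W = 250; half = 125.
x-coordinate, sorted with cumulative weight:
  x=2 (R, w=70) cum 70
  x=8 (P, w=110) cum 180  ← median
  x=12 (Q, w=20) cum 200
  x=14 (S, w=50) cum 250
⇒ x* = 8
y-coordinate, sorted with cumulative weight:
  y=0 (Q, w=20) cum 20
  y=1 (R, w=70) cum 90
  y=3 (P, w=110) cum 200  ← median
  y=13 (S, w=50) cum 250
⇒ y* = 3

(8, 3)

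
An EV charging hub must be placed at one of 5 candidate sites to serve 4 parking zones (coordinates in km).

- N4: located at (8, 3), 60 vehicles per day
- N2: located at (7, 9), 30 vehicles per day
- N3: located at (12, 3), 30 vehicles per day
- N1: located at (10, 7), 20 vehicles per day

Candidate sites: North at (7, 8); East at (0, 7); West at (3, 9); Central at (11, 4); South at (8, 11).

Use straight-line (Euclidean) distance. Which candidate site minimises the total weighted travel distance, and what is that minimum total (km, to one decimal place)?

Total weighted distance at each candidate:
  North (7, 8): total = 611.3
  East (0, 7): total = 1334.5
  West (3, 9): total = 1058.7
  Central (11, 4): total = 487.5
  South (8, 11): total = 904.9
Minimum is at Central with total 487.5 km.

Central, total 487.5 km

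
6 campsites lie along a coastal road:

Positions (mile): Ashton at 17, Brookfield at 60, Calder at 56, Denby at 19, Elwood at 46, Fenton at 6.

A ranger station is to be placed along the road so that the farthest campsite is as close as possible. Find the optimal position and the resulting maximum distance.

location 33, max distance 27

The 1-center on a line is the midpoint of the two extreme points: leftmost at 6, rightmost at 60.
Optimal location = (6 + 60)/2 = 33; maximum distance = (60 − 6)/2 = 27.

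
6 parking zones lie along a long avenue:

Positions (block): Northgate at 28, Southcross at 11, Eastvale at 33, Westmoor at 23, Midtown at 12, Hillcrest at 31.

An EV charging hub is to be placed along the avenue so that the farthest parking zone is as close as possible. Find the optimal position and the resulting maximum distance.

The 1-center on a line is the midpoint of the two extreme points: leftmost at 11, rightmost at 33.
Optimal location = (11 + 33)/2 = 22; maximum distance = (33 − 11)/2 = 11.

location 22, max distance 11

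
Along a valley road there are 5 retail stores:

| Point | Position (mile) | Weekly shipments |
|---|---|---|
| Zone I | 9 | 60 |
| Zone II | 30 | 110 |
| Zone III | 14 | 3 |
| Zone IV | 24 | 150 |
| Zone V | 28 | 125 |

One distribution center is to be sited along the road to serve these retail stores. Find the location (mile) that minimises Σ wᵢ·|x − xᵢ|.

For a sum of weighted absolute distances on a line, the optimum is the weighted median (not the mean). Total weight W = 448; half-weight = 224.
Sort by position and accumulate weight:
  mile 9 (Zone I, w=60) → cum 60
  mile 14 (Zone III, w=3) → cum 63
  mile 24 (Zone IV, w=150) → cum 213
  mile 28 (Zone V, w=125) → cum 338  ≥ 224 → median here
  mile 30 (Zone II, w=110) → cum 448
Optimal location: mile 28.

x = 28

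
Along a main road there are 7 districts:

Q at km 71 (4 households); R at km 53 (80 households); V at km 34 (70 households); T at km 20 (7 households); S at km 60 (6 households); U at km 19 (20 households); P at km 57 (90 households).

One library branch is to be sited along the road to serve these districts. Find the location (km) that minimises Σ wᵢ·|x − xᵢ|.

For a sum of weighted absolute distances on a line, the optimum is the weighted median (not the mean). Total weight W = 277; half-weight = 138.5.
Sort by position and accumulate weight:
  km 19 (U, w=20) → cum 20
  km 20 (T, w=7) → cum 27
  km 34 (V, w=70) → cum 97
  km 53 (R, w=80) → cum 177  ≥ 138.5 → median here
  km 57 (P, w=90) → cum 267
  km 60 (S, w=6) → cum 273
  km 71 (Q, w=4) → cum 277
Optimal location: km 53.

x = 53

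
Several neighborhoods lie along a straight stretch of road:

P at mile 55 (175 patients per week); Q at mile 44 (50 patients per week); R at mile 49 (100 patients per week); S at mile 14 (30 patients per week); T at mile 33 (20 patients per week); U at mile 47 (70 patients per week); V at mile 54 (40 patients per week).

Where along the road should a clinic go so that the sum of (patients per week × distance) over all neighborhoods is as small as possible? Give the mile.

x = 49

For a sum of weighted absolute distances on a line, the optimum is the weighted median (not the mean). Total weight W = 485; half-weight = 242.5.
Sort by position and accumulate weight:
  mile 14 (S, w=30) → cum 30
  mile 33 (T, w=20) → cum 50
  mile 44 (Q, w=50) → cum 100
  mile 47 (U, w=70) → cum 170
  mile 49 (R, w=100) → cum 270  ≥ 242.5 → median here
  mile 54 (V, w=40) → cum 310
  mile 55 (P, w=175) → cum 485
Optimal location: mile 49.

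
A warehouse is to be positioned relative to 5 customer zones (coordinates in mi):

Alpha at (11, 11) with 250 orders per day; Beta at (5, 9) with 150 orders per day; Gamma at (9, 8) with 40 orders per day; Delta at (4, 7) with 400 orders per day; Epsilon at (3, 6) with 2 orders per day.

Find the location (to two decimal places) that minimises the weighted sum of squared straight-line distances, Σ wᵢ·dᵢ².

(6.49, 8.59)

The minimiser of Σwᵢ‖p−pᵢ‖² is the weighted centroid p* = (Σwᵢpᵢ)/(Σwᵢ).
Σwᵢ = 842.
Σwᵢxᵢ = 250·11 + 150·5 + 40·9 + 400·4 + 2·3 = 5466.
Σwᵢyᵢ = 250·11 + 150·9 + 40·8 + 400·7 + 2·6 = 7232.
x* = 5466/842 = 6.49, y* = 7232/842 = 8.59.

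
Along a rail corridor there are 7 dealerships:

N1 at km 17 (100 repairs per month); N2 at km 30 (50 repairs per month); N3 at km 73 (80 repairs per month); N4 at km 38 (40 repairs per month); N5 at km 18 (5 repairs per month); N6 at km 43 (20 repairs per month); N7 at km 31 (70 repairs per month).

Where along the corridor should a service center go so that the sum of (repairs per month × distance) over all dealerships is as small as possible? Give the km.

x = 31

For a sum of weighted absolute distances on a line, the optimum is the weighted median (not the mean). Total weight W = 365; half-weight = 182.5.
Sort by position and accumulate weight:
  km 17 (N1, w=100) → cum 100
  km 18 (N5, w=5) → cum 105
  km 30 (N2, w=50) → cum 155
  km 31 (N7, w=70) → cum 225  ≥ 182.5 → median here
  km 38 (N4, w=40) → cum 265
  km 43 (N6, w=20) → cum 285
  km 73 (N3, w=80) → cum 365
Optimal location: km 31.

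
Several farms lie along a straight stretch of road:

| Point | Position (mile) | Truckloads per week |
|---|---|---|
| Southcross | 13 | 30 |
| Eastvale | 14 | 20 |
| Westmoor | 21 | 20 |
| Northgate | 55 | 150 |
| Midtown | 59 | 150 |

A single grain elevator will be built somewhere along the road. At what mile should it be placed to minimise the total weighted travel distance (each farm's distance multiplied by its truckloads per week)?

x = 55

For a sum of weighted absolute distances on a line, the optimum is the weighted median (not the mean). Total weight W = 370; half-weight = 185.
Sort by position and accumulate weight:
  mile 13 (Southcross, w=30) → cum 30
  mile 14 (Eastvale, w=20) → cum 50
  mile 21 (Westmoor, w=20) → cum 70
  mile 55 (Northgate, w=150) → cum 220  ≥ 185 → median here
  mile 59 (Midtown, w=150) → cum 370
Optimal location: mile 55.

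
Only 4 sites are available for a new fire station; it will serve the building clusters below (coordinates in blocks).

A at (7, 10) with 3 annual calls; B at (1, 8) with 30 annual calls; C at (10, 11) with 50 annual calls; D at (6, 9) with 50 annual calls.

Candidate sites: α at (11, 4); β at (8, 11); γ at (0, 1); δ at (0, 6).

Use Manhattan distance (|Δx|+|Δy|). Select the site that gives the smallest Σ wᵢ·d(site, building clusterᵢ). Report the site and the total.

β, total 606 blocks

Total weighted distance at each candidate:
  α (11, 4): total = 1350
  β (8, 11): total = 606
  γ (0, 1): total = 1988
  δ (0, 6): total = 1323
Minimum is at β with total 606 blocks.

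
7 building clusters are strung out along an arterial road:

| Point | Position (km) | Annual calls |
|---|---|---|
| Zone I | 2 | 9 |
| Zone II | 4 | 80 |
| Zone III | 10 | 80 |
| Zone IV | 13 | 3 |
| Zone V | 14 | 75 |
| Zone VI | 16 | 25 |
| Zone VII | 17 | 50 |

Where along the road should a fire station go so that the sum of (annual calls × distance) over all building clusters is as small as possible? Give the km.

For a sum of weighted absolute distances on a line, the optimum is the weighted median (not the mean). Total weight W = 322; half-weight = 161.
Sort by position and accumulate weight:
  km 2 (Zone I, w=9) → cum 9
  km 4 (Zone II, w=80) → cum 89
  km 10 (Zone III, w=80) → cum 169  ≥ 161 → median here
  km 13 (Zone IV, w=3) → cum 172
  km 14 (Zone V, w=75) → cum 247
  km 16 (Zone VI, w=25) → cum 272
  km 17 (Zone VII, w=50) → cum 322
Optimal location: km 10.

x = 10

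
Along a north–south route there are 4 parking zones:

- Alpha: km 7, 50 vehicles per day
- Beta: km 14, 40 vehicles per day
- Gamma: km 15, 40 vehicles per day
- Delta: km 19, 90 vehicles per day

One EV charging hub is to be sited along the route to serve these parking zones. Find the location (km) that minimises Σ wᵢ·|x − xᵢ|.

x = 15

For a sum of weighted absolute distances on a line, the optimum is the weighted median (not the mean). Total weight W = 220; half-weight = 110.
Sort by position and accumulate weight:
  km 7 (Alpha, w=50) → cum 50
  km 14 (Beta, w=40) → cum 90
  km 15 (Gamma, w=40) → cum 130  ≥ 110 → median here
  km 19 (Delta, w=90) → cum 220
Optimal location: km 15.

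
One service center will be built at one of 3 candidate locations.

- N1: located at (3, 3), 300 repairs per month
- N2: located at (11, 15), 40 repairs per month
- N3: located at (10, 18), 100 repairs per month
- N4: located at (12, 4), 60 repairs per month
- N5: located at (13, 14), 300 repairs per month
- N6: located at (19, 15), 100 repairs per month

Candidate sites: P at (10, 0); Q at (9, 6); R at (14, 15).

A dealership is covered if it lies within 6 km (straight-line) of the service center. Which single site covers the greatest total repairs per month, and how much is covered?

R, covering 540

Coverage radius r = 6 km; a point is covered iff (Δx)²+(Δy)² ≤ 6² = 36.
  P (10, 0): covers {N4} → 60
  Q (9, 6): covers {N4} → 60
  R (14, 15): covers {N2, N3, N5, N6} → 540
Maximum coverage at R: 540 repairs per month.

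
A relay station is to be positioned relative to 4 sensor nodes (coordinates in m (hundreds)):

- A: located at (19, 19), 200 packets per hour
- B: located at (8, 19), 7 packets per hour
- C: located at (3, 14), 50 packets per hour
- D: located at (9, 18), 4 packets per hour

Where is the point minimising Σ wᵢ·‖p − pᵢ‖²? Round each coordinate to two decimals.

The minimiser of Σwᵢ‖p−pᵢ‖² is the weighted centroid p* = (Σwᵢpᵢ)/(Σwᵢ).
Σwᵢ = 261.
Σwᵢxᵢ = 200·19 + 7·8 + 50·3 + 4·9 = 4042.
Σwᵢyᵢ = 200·19 + 7·19 + 50·14 + 4·18 = 4705.
x* = 4042/261 = 15.49, y* = 4705/261 = 18.03.

(15.49, 18.03)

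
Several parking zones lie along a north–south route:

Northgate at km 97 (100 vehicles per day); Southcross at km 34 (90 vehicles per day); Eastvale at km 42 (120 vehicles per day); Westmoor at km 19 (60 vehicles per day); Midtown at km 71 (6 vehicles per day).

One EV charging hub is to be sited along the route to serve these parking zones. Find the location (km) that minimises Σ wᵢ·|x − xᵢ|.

x = 42

For a sum of weighted absolute distances on a line, the optimum is the weighted median (not the mean). Total weight W = 376; half-weight = 188.
Sort by position and accumulate weight:
  km 19 (Westmoor, w=60) → cum 60
  km 34 (Southcross, w=90) → cum 150
  km 42 (Eastvale, w=120) → cum 270  ≥ 188 → median here
  km 71 (Midtown, w=6) → cum 276
  km 97 (Northgate, w=100) → cum 376
Optimal location: km 42.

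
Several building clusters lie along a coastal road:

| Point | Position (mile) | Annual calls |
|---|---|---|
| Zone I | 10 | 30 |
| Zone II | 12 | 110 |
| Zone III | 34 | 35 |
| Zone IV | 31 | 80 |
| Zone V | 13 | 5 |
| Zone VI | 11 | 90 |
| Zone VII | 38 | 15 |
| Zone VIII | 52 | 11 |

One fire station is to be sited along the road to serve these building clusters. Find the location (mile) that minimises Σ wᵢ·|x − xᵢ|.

x = 12

For a sum of weighted absolute distances on a line, the optimum is the weighted median (not the mean). Total weight W = 376; half-weight = 188.
Sort by position and accumulate weight:
  mile 10 (Zone I, w=30) → cum 30
  mile 11 (Zone VI, w=90) → cum 120
  mile 12 (Zone II, w=110) → cum 230  ≥ 188 → median here
  mile 13 (Zone V, w=5) → cum 235
  mile 31 (Zone IV, w=80) → cum 315
  mile 34 (Zone III, w=35) → cum 350
  mile 38 (Zone VII, w=15) → cum 365
  mile 52 (Zone VIII, w=11) → cum 376
Optimal location: mile 12.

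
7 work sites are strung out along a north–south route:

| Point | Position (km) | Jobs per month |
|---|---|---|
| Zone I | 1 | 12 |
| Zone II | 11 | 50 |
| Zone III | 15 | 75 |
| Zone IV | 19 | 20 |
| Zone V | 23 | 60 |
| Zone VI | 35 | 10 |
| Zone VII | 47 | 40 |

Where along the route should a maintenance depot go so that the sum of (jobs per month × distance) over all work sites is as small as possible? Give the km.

For a sum of weighted absolute distances on a line, the optimum is the weighted median (not the mean). Total weight W = 267; half-weight = 133.5.
Sort by position and accumulate weight:
  km 1 (Zone I, w=12) → cum 12
  km 11 (Zone II, w=50) → cum 62
  km 15 (Zone III, w=75) → cum 137  ≥ 133.5 → median here
  km 19 (Zone IV, w=20) → cum 157
  km 23 (Zone V, w=60) → cum 217
  km 35 (Zone VI, w=10) → cum 227
  km 47 (Zone VII, w=40) → cum 267
Optimal location: km 15.

x = 15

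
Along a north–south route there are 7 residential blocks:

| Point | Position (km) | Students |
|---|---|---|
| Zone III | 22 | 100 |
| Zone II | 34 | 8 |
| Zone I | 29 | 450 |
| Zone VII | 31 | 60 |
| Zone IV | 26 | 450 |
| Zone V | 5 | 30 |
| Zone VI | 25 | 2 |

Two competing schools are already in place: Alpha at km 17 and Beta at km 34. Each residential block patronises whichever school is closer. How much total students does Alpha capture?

132

The indifferent point is the midpoint (17+34)/2 = 25.5; residential blocks left of it (closer to Alpha at 17) go to Alpha, those right go to Beta.
  Zone V at 5 (w=30) → Alpha
  Zone III at 22 (w=100) → Alpha
  Zone VI at 25 (w=2) → Alpha
  Zone IV at 26 (w=450) → Beta
  Zone I at 29 (w=450) → Beta
  Zone VII at 31 (w=60) → Beta
  Zone II at 34 (w=8) → Beta
Alpha captures 132; Beta captures 968.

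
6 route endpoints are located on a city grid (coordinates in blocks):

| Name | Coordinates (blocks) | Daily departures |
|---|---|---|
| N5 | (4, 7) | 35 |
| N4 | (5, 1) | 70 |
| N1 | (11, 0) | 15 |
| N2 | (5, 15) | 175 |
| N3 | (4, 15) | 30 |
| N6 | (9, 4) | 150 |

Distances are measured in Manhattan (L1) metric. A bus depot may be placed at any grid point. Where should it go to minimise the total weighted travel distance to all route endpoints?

(5, 7)

Manhattan distance separates: Σwᵢ(|x−xᵢ|+|y−yᵢ|) = Σwᵢ|x−xᵢ| + Σwᵢ|y−yᵢ|, so x and y are optimised independently as 1-D weighted medians.
Total weight W = 475; half = 237.5.
x-coordinate, sorted with cumulative weight:
  x=4 (N5, w=35) cum 35
  x=4 (N3, w=30) cum 65
  x=5 (N4, w=70) cum 135
  x=5 (N2, w=175) cum 310  ← median
  x=9 (N6, w=150) cum 460
  x=11 (N1, w=15) cum 475
⇒ x* = 5
y-coordinate, sorted with cumulative weight:
  y=0 (N1, w=15) cum 15
  y=1 (N4, w=70) cum 85
  y=4 (N6, w=150) cum 235
  y=7 (N5, w=35) cum 270  ← median
  y=15 (N2, w=175) cum 445
  y=15 (N3, w=30) cum 475
⇒ y* = 7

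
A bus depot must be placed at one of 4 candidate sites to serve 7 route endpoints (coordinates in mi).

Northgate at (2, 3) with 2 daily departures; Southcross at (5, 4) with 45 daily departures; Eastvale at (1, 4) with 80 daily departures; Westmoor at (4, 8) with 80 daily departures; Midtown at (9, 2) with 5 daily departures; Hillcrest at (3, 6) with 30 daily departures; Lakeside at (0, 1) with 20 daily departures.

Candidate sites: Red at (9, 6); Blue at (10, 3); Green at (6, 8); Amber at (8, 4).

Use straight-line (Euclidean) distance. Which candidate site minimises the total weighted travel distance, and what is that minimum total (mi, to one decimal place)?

Green, total 1196.7 mi

Total weighted distance at each candidate:
  Red (9, 6): total = 1712.9
  Blue (10, 3): total = 2034.2
  Green (6, 8): total = 1196.7
  Amber (8, 4): total = 1503.3
Minimum is at Green with total 1196.7 mi.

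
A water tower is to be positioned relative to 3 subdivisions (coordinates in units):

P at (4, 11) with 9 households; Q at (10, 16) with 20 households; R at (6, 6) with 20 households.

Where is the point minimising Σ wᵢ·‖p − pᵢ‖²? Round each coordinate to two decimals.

(7.27, 11.00)

The minimiser of Σwᵢ‖p−pᵢ‖² is the weighted centroid p* = (Σwᵢpᵢ)/(Σwᵢ).
Σwᵢ = 49.
Σwᵢxᵢ = 9·4 + 20·10 + 20·6 = 356.
Σwᵢyᵢ = 9·11 + 20·16 + 20·6 = 539.
x* = 356/49 = 7.27, y* = 539/49 = 11.00.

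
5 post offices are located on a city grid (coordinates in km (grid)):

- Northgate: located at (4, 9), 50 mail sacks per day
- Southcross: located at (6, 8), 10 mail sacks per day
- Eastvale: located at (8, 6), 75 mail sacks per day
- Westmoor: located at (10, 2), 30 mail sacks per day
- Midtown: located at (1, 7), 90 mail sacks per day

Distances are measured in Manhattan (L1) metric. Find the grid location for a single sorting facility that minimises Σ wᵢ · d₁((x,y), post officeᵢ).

(4, 7)

Manhattan distance separates: Σwᵢ(|x−xᵢ|+|y−yᵢ|) = Σwᵢ|x−xᵢ| + Σwᵢ|y−yᵢ|, so x and y are optimised independently as 1-D weighted medians.
Total weight W = 255; half = 127.5.
x-coordinate, sorted with cumulative weight:
  x=1 (Midtown, w=90) cum 90
  x=4 (Northgate, w=50) cum 140  ← median
  x=6 (Southcross, w=10) cum 150
  x=8 (Eastvale, w=75) cum 225
  x=10 (Westmoor, w=30) cum 255
⇒ x* = 4
y-coordinate, sorted with cumulative weight:
  y=2 (Westmoor, w=30) cum 30
  y=6 (Eastvale, w=75) cum 105
  y=7 (Midtown, w=90) cum 195  ← median
  y=8 (Southcross, w=10) cum 205
  y=9 (Northgate, w=50) cum 255
⇒ y* = 7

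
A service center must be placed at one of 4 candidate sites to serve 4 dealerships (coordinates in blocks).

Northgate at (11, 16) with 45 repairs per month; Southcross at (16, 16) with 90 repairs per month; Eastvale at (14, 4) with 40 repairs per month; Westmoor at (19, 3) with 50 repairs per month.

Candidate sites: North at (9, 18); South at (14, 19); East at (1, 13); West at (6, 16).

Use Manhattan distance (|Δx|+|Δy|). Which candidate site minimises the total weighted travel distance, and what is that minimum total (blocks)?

South, total 2370 blocks

Total weighted distance at each candidate:
  North (9, 18): total = 3000
  South (14, 19): total = 2370
  East (1, 13): total = 4485
  West (6, 16): total = 3225
Minimum is at South with total 2370 blocks.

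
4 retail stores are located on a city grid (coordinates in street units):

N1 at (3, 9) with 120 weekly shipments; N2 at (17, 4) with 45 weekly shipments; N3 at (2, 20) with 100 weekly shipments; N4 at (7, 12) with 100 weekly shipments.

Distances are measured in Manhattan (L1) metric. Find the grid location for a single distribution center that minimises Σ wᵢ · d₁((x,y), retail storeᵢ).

(3, 12)

Manhattan distance separates: Σwᵢ(|x−xᵢ|+|y−yᵢ|) = Σwᵢ|x−xᵢ| + Σwᵢ|y−yᵢ|, so x and y are optimised independently as 1-D weighted medians.
Total weight W = 365; half = 182.5.
x-coordinate, sorted with cumulative weight:
  x=2 (N3, w=100) cum 100
  x=3 (N1, w=120) cum 220  ← median
  x=7 (N4, w=100) cum 320
  x=17 (N2, w=45) cum 365
⇒ x* = 3
y-coordinate, sorted with cumulative weight:
  y=4 (N2, w=45) cum 45
  y=9 (N1, w=120) cum 165
  y=12 (N4, w=100) cum 265  ← median
  y=20 (N3, w=100) cum 365
⇒ y* = 12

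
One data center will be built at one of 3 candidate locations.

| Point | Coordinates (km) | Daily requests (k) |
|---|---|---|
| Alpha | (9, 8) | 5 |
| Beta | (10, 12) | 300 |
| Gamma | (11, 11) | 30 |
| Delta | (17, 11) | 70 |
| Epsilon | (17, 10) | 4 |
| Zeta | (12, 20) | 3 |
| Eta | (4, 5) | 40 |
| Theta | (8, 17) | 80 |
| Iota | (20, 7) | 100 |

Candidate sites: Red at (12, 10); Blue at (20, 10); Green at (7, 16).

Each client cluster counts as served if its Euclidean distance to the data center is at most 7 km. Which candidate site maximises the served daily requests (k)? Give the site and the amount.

Coverage radius r = 7 km; a point is covered iff (Δx)²+(Δy)² ≤ 7² = 49.
  Red (12, 10): covers {Alpha, Beta, Gamma, Delta, Epsilon} → 409
  Blue (20, 10): covers {Delta, Epsilon, Iota} → 174
  Green (7, 16): covers {Beta, Gamma, Zeta, Theta} → 413
Maximum coverage at Green: 413 daily requests (k).

Green, covering 413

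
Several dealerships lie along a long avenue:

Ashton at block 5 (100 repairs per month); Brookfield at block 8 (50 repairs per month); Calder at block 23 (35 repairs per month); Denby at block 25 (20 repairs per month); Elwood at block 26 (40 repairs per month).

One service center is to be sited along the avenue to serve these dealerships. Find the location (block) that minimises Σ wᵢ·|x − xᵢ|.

x = 8

For a sum of weighted absolute distances on a line, the optimum is the weighted median (not the mean). Total weight W = 245; half-weight = 122.5.
Sort by position and accumulate weight:
  block 5 (Ashton, w=100) → cum 100
  block 8 (Brookfield, w=50) → cum 150  ≥ 122.5 → median here
  block 23 (Calder, w=35) → cum 185
  block 25 (Denby, w=20) → cum 205
  block 26 (Elwood, w=40) → cum 245
Optimal location: block 8.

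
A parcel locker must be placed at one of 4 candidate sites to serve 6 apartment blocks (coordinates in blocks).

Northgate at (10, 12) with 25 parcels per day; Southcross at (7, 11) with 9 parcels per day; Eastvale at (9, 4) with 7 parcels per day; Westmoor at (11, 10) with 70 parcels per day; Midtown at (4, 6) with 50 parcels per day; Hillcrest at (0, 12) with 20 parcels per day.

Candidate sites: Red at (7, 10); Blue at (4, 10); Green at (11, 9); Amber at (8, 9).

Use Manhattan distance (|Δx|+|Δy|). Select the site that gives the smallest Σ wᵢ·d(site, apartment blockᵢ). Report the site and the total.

Red, total 1000 blocks

Total weighted distance at each candidate:
  Red (7, 10): total = 1000
  Blue (4, 10): total = 1123
  Green (11, 9): total = 1053
  Amber (8, 9): total = 1044
Minimum is at Red with total 1000 blocks.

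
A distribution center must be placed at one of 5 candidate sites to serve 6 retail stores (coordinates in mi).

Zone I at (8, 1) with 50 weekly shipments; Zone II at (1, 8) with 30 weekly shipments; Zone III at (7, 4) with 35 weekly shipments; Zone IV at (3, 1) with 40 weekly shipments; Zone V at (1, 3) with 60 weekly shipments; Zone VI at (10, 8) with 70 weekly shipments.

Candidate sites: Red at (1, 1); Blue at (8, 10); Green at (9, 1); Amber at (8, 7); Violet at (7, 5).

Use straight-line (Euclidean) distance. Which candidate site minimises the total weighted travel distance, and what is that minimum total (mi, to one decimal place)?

Violet, total 1345.1 mi

Total weighted distance at each candidate:
  Red (1, 1): total = 1792.9
  Blue (8, 10): total = 2085.1
  Green (9, 1): total = 1724.8
  Amber (8, 7): total = 1575.5
  Violet (7, 5): total = 1345.1
Minimum is at Violet with total 1345.1 mi.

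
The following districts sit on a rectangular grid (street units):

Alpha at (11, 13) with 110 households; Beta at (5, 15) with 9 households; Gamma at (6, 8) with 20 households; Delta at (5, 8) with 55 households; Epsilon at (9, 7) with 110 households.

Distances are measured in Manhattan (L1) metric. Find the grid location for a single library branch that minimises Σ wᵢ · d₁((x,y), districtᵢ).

(9, 8)

Manhattan distance separates: Σwᵢ(|x−xᵢ|+|y−yᵢ|) = Σwᵢ|x−xᵢ| + Σwᵢ|y−yᵢ|, so x and y are optimised independently as 1-D weighted medians.
Total weight W = 304; half = 152.
x-coordinate, sorted with cumulative weight:
  x=5 (Beta, w=9) cum 9
  x=5 (Delta, w=55) cum 64
  x=6 (Gamma, w=20) cum 84
  x=9 (Epsilon, w=110) cum 194  ← median
  x=11 (Alpha, w=110) cum 304
⇒ x* = 9
y-coordinate, sorted with cumulative weight:
  y=7 (Epsilon, w=110) cum 110
  y=8 (Gamma, w=20) cum 130
  y=8 (Delta, w=55) cum 185  ← median
  y=13 (Alpha, w=110) cum 295
  y=15 (Beta, w=9) cum 304
⇒ y* = 8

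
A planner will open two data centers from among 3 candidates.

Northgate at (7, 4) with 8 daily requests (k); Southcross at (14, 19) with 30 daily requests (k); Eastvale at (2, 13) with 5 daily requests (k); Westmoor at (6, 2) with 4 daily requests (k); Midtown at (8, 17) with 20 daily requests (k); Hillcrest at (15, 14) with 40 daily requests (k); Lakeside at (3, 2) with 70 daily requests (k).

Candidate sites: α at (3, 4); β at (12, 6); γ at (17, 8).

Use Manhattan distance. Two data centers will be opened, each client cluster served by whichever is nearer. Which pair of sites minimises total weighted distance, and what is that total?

Evaluate every pair (each demand assigned to the nearer of the two):
  {α, γ}: total = 1342
  {α, β}: total = 1432
  {β, γ}: total = 2131
Best pair: {α, γ} with total 1342.

{α, γ}, total 1342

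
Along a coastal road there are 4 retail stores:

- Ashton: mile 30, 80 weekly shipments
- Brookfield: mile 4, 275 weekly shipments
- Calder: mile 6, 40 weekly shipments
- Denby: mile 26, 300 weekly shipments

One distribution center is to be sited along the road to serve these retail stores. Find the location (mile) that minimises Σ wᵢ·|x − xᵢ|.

x = 26

For a sum of weighted absolute distances on a line, the optimum is the weighted median (not the mean). Total weight W = 695; half-weight = 347.5.
Sort by position and accumulate weight:
  mile 4 (Brookfield, w=275) → cum 275
  mile 6 (Calder, w=40) → cum 315
  mile 26 (Denby, w=300) → cum 615  ≥ 347.5 → median here
  mile 30 (Ashton, w=80) → cum 695
Optimal location: mile 26.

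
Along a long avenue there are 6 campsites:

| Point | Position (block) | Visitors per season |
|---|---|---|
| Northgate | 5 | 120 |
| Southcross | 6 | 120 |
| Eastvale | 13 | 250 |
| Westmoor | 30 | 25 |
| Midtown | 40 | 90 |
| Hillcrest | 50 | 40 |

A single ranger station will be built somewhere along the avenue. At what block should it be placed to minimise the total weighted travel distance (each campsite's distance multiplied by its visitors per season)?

x = 13

For a sum of weighted absolute distances on a line, the optimum is the weighted median (not the mean). Total weight W = 645; half-weight = 322.5.
Sort by position and accumulate weight:
  block 5 (Northgate, w=120) → cum 120
  block 6 (Southcross, w=120) → cum 240
  block 13 (Eastvale, w=250) → cum 490  ≥ 322.5 → median here
  block 30 (Westmoor, w=25) → cum 515
  block 40 (Midtown, w=90) → cum 605
  block 50 (Hillcrest, w=40) → cum 645
Optimal location: block 13.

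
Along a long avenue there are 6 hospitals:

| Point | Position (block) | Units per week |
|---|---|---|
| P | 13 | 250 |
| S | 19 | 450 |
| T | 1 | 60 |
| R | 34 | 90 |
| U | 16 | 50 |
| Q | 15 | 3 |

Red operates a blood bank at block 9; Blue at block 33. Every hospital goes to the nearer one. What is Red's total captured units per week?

813

The indifferent point is the midpoint (9+33)/2 = 21; hospitals left of it (closer to Red at 9) go to Red, those right go to Blue.
  T at 1 (w=60) → Red
  P at 13 (w=250) → Red
  Q at 15 (w=3) → Red
  U at 16 (w=50) → Red
  S at 19 (w=450) → Red
  R at 34 (w=90) → Blue
Red captures 813; Blue captures 90.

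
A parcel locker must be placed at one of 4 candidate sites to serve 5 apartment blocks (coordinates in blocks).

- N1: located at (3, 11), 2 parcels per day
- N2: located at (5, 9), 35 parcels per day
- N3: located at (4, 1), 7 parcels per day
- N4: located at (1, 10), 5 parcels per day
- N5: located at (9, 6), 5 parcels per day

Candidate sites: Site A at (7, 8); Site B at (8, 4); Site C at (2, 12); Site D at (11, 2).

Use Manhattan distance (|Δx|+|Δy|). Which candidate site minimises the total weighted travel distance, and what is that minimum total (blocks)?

Total weighted distance at each candidate:
  Site A (7, 8): total = 249
  Site B (8, 4): total = 433
  Site C (2, 12): total = 385
  Site D (11, 2): total = 665
Minimum is at Site A with total 249 blocks.

Site A, total 249 blocks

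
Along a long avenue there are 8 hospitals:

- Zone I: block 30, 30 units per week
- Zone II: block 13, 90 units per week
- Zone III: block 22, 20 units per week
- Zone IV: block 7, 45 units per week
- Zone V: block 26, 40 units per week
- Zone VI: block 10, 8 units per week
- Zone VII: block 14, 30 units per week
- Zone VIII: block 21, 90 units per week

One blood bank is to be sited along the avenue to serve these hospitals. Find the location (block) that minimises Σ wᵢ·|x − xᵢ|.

For a sum of weighted absolute distances on a line, the optimum is the weighted median (not the mean). Total weight W = 353; half-weight = 176.5.
Sort by position and accumulate weight:
  block 7 (Zone IV, w=45) → cum 45
  block 10 (Zone VI, w=8) → cum 53
  block 13 (Zone II, w=90) → cum 143
  block 14 (Zone VII, w=30) → cum 173
  block 21 (Zone VIII, w=90) → cum 263  ≥ 176.5 → median here
  block 22 (Zone III, w=20) → cum 283
  block 26 (Zone V, w=40) → cum 323
  block 30 (Zone I, w=30) → cum 353
Optimal location: block 21.

x = 21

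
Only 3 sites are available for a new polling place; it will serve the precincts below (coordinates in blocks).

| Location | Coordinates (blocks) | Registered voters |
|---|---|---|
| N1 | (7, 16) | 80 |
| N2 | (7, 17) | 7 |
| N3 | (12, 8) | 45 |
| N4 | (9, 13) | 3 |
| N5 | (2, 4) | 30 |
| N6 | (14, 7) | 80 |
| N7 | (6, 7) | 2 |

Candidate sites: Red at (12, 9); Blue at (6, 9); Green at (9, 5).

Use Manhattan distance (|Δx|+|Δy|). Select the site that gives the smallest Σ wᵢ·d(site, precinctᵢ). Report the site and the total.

Red, total 1903 blocks

Total weighted distance at each candidate:
  Red (12, 9): total = 1903
  Blue (6, 9): total = 2113
  Green (9, 5): total = 2242
Minimum is at Red with total 1903 blocks.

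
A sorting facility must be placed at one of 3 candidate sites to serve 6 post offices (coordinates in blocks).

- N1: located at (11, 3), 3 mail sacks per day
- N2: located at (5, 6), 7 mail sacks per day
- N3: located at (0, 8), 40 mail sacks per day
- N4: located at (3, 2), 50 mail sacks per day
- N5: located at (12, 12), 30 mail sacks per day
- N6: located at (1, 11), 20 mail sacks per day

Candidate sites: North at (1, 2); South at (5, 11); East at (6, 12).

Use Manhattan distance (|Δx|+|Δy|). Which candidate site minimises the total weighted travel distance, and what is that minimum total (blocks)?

Total weighted distance at each candidate:
  North (1, 2): total = 1279
  South (5, 11): total = 1267
  East (6, 12): total = 1441
Minimum is at South with total 1267 blocks.

South, total 1267 blocks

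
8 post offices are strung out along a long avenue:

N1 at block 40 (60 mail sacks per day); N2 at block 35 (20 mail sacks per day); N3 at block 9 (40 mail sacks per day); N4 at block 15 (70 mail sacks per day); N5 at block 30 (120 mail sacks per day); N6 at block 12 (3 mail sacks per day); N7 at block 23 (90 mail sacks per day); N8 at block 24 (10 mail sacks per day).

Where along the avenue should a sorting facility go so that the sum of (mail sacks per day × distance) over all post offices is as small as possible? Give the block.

For a sum of weighted absolute distances on a line, the optimum is the weighted median (not the mean). Total weight W = 413; half-weight = 206.5.
Sort by position and accumulate weight:
  block 9 (N3, w=40) → cum 40
  block 12 (N6, w=3) → cum 43
  block 15 (N4, w=70) → cum 113
  block 23 (N7, w=90) → cum 203
  block 24 (N8, w=10) → cum 213  ≥ 206.5 → median here
  block 30 (N5, w=120) → cum 333
  block 35 (N2, w=20) → cum 353
  block 40 (N1, w=60) → cum 413
Optimal location: block 24.

x = 24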